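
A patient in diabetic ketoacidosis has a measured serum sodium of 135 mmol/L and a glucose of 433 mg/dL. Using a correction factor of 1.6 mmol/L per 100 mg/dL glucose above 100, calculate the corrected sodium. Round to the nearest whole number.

Corrected Na = measured Na + 1.6 · (glucose − 100)/100
= 135 + 1.6 · (433 − 100)/100
= 135 + 5.3
= 140.3 mmol/L

140 mmol/L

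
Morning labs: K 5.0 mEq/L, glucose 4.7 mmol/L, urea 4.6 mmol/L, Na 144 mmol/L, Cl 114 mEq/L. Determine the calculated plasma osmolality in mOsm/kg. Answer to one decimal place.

297.3 mOsm/kg

Calculated osmolality = 2·Na + glucose + urea
= 2·144 + 4.7 + 4.6
= 288 + 4.70 + 4.60
= 297.3 mOsm/kg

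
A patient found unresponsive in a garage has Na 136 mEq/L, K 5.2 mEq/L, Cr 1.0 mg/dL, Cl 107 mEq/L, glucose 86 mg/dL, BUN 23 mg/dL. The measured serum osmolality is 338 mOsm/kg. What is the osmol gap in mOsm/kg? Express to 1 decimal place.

53.0 mOsm/kg

Calculated osmolality = 2·Na + glucose/18 + BUN/2.8
= 2·136 + 86/18 + 23/2.8
= 272 + 4.78 + 8.21
= 284.99 mOsm/kg ≈ 285.0 mOsm/kg
Osmolar gap = measured − calculated = 338 − 285.0 = 53.0 mOsm/kg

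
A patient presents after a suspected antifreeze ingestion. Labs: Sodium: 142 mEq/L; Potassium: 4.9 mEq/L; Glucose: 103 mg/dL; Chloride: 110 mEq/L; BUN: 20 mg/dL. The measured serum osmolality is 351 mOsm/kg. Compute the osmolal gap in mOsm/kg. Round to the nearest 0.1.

54.1 mOsm/kg

Calculated osmolality = 2·Na + glucose/18 + BUN/2.8
= 2·142 + 103/18 + 20/2.8
= 284 + 5.72 + 7.14
= 296.86 mOsm/kg ≈ 296.9 mOsm/kg
Osmolar gap = measured − calculated = 351 − 296.9 = 54.1 mOsm/kg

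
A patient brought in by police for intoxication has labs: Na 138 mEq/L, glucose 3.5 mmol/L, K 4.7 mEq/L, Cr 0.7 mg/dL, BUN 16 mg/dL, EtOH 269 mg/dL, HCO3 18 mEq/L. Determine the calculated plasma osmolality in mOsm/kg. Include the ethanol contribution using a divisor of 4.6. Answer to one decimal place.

Calculated osmolality = 2·Na + glucose + BUN/2.8 + ethanol/4.6
= 2·138 + 3.5 + 16/2.8 + 269/4.6
= 276 + 3.50 + 5.71 + 58.48
= 343.69 mOsm/kg

343.7 mOsm/kg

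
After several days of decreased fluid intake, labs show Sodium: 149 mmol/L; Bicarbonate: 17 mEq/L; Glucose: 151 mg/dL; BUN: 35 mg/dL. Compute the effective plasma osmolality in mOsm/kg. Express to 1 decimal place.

Effective osmolality excludes urea (freely permeant across cell membranes):
2·Na + glucose/18
= 2·149 + 151/18
= 298 + 8.39
= 306.39 mOsm/kg

306.4 mOsm/kg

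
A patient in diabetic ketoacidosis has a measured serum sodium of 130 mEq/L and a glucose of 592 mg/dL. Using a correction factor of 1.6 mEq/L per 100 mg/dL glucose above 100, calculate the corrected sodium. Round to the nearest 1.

Corrected Na = measured Na + 1.6 · (glucose − 100)/100
= 130 + 1.6 · (592 − 100)/100
= 130 + 7.9
= 137.9 mEq/L

138 mEq/L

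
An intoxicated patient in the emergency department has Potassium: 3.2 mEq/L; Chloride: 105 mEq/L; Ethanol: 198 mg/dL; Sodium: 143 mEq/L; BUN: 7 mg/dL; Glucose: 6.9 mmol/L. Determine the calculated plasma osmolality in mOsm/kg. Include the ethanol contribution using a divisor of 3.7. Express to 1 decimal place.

Calculated osmolality = 2·Na + glucose + BUN/2.8 + ethanol/3.7
= 2·143 + 6.9 + 7/2.8 + 198/3.7
= 286 + 6.90 + 2.50 + 53.51
= 348.91 mOsm/kg

348.9 mOsm/kg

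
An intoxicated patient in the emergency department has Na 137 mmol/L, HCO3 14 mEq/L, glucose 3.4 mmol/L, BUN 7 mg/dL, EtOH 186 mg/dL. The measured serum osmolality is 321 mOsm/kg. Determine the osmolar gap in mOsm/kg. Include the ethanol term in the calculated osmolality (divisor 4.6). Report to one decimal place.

0.7 mOsm/kg

Calculated osmolality = 2·Na + glucose + BUN/2.8 + ethanol/4.6
= 2·137 + 3.4 + 7/2.8 + 186/4.6
= 274 + 3.40 + 2.50 + 40.43
= 320.33 mOsm/kg ≈ 320.3 mOsm/kg
Osmolar gap = measured − calculated = 321 − 320.3 = 0.7 mOsm/kg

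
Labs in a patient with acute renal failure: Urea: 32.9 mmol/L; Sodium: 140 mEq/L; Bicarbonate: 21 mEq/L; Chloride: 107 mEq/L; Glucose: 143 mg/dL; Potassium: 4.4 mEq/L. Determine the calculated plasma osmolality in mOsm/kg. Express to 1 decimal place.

320.8 mOsm/kg

Calculated osmolality = 2·Na + glucose/18 + urea
= 2·140 + 143/18 + 32.9
= 280 + 7.94 + 32.90
= 320.84 mOsm/kg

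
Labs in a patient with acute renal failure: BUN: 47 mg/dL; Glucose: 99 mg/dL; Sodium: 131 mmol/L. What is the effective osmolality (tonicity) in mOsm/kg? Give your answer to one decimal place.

Effective osmolality excludes urea (freely permeant across cell membranes):
2·Na + glucose/18
= 2·131 + 99/18
= 262 + 5.5
= 267.5 mOsm/kg

267.5 mOsm/kg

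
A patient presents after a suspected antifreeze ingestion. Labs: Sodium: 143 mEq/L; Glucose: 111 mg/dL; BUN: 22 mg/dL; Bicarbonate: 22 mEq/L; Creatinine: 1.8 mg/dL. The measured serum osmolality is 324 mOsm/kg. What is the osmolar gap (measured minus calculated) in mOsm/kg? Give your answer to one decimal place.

24.0 mOsm/kg

Calculated osmolality = 2·Na + glucose/18 + BUN/2.8
= 2·143 + 111/18 + 22/2.8
= 286 + 6.17 + 7.86
= 300.03 mOsm/kg ≈ 300.0 mOsm/kg
Osmolar gap = measured − calculated = 324 − 300.0 = 24.0 mOsm/kg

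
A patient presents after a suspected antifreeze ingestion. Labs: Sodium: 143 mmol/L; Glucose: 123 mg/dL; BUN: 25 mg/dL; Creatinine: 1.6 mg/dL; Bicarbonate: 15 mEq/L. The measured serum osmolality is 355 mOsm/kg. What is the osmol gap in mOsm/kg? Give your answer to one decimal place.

53.2 mOsm/kg

Calculated osmolality = 2·Na + glucose/18 + BUN/2.8
= 2·143 + 123/18 + 25/2.8
= 286 + 6.83 + 8.93
= 301.76 mOsm/kg ≈ 301.8 mOsm/kg
Osmolar gap = measured − calculated = 355 − 301.8 = 53.2 mOsm/kg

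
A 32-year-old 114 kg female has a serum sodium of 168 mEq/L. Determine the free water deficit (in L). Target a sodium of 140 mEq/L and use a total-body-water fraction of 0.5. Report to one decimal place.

TBW = 0.5 · 114 = 57 L
Free water deficit = TBW · (Na/140 − 1)
= 57 · (168/140 − 1)
= 57 · 0.2
= 11.4 L

11.4 L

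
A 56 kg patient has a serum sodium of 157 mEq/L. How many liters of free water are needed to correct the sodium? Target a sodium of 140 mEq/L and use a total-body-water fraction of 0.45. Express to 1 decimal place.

3.1 L

TBW = 0.45 · 56 = 25.2 L
Free water deficit = TBW · (Na/140 − 1)
= 25.2 · (157/140 − 1)
= 25.2 · 0.1214
= 3.06 L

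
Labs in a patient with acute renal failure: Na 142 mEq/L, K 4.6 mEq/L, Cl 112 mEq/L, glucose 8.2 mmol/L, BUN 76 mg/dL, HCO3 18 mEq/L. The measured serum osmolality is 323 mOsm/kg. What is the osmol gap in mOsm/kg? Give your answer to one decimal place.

Calculated osmolality = 2·Na + glucose + BUN/2.8
= 2·142 + 8.2 + 76/2.8
= 284 + 8.20 + 27.14
= 319.34 mOsm/kg ≈ 319.3 mOsm/kg
Osmolar gap = measured − calculated = 323 − 319.3 = 3.7 mOsm/kg

3.7 mOsm/kg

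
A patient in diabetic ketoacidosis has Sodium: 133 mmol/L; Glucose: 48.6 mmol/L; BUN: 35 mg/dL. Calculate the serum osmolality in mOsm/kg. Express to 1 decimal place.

Calculated osmolality = 2·Na + glucose + BUN/2.8
= 2·133 + 48.6 + 35/2.8
= 266 + 48.60 + 12.50
= 327.1 mOsm/kg

327.1 mOsm/kg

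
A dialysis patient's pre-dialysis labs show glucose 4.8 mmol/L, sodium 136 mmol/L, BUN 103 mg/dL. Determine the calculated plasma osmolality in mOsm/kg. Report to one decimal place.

313.6 mOsm/kg

Calculated osmolality = 2·Na + glucose + BUN/2.8
= 2·136 + 4.8 + 103/2.8
= 272 + 4.80 + 36.79
= 313.59 mOsm/kg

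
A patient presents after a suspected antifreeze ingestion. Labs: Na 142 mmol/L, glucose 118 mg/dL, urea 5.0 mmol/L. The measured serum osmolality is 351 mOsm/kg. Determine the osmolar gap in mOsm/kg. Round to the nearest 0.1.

Calculated osmolality = 2·Na + glucose/18 + urea
= 2·142 + 118/18 + 5
= 284 + 6.56 + 5
= 295.56 mOsm/kg ≈ 295.6 mOsm/kg
Osmolar gap = measured − calculated = 351 − 295.6 = 55.4 mOsm/kg

55.4 mOsm/kg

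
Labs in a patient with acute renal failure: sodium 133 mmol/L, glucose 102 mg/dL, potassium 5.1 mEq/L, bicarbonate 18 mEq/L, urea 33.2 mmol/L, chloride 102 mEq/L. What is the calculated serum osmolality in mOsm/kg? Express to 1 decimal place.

Calculated osmolality = 2·Na + glucose/18 + urea
= 2·133 + 102/18 + 33.2
= 266 + 5.67 + 33.20
= 304.87 mOsm/kg

304.9 mOsm/kg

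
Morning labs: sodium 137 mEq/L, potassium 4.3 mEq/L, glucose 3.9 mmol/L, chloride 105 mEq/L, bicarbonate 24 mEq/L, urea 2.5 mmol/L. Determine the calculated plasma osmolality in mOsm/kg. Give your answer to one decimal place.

280.4 mOsm/kg

Calculated osmolality = 2·Na + glucose + urea
= 2·137 + 3.9 + 2.5
= 274 + 3.90 + 2.50
= 280.4 mOsm/kg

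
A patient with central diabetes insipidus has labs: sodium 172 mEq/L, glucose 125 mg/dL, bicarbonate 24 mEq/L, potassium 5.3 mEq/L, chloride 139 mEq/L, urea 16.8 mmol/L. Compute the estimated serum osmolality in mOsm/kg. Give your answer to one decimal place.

367.7 mOsm/kg

Calculated osmolality = 2·Na + glucose/18 + urea
= 2·172 + 125/18 + 16.8
= 344 + 6.94 + 16.80
= 367.74 mOsm/kg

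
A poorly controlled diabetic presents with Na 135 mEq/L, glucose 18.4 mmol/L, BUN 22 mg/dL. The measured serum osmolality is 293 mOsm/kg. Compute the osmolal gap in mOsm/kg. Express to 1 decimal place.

-3.3 mOsm/kg

Calculated osmolality = 2·Na + glucose + BUN/2.8
= 2·135 + 18.4 + 22/2.8
= 270 + 18.40 + 7.86
= 296.26 mOsm/kg ≈ 296.3 mOsm/kg
Osmolar gap = measured − calculated = 293 − 296.3 = -3.3 mOsm/kg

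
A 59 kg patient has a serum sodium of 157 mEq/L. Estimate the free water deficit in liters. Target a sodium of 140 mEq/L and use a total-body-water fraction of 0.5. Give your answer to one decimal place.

3.6 L

TBW = 0.5 · 59 = 29.5 L
Free water deficit = TBW · (Na/140 − 1)
= 29.5 · (157/140 − 1)
= 29.5 · 0.1214
= 3.58 L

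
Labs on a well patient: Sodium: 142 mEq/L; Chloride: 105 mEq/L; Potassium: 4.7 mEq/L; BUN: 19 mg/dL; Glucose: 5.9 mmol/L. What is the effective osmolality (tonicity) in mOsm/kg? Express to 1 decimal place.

289.9 mOsm/kg

Effective osmolality excludes urea (freely permeant across cell membranes):
2·Na + glucose
= 2·142 + 5.9
= 284 + 5.9
= 289.9 mOsm/kg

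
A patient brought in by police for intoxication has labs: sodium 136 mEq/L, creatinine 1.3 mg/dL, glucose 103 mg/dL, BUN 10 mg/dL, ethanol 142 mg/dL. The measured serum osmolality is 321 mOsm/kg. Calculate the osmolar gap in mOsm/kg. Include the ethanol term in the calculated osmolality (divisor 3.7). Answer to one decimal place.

Calculated osmolality = 2·Na + glucose/18 + BUN/2.8 + ethanol/3.7
= 2·136 + 103/18 + 10/2.8 + 142/3.7
= 272 + 5.72 + 3.57 + 38.38
= 319.67 mOsm/kg ≈ 319.7 mOsm/kg
Osmolar gap = measured − calculated = 321 − 319.7 = 1.3 mOsm/kg

1.3 mOsm/kg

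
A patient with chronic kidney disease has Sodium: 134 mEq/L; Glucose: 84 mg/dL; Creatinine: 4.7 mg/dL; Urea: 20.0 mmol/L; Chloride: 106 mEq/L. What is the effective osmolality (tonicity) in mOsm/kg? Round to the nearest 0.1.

272.7 mOsm/kg

Effective osmolality excludes urea (freely permeant across cell membranes):
2·Na + glucose/18
= 2·134 + 84/18
= 268 + 4.67
= 272.67 mOsm/kg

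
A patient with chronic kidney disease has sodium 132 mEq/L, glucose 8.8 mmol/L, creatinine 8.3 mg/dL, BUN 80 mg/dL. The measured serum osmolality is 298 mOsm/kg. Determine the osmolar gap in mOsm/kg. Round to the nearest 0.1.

Calculated osmolality = 2·Na + glucose + BUN/2.8
= 2·132 + 8.8 + 80/2.8
= 264 + 8.80 + 28.57
= 301.37 mOsm/kg ≈ 301.4 mOsm/kg
Osmolar gap = measured − calculated = 298 − 301.4 = -3.4 mOsm/kg

-3.4 mOsm/kg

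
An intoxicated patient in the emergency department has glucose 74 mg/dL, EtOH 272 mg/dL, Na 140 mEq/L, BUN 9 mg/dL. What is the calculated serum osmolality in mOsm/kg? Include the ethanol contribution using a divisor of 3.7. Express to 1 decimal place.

Calculated osmolality = 2·Na + glucose/18 + BUN/2.8 + ethanol/3.7
= 2·140 + 74/18 + 9/2.8 + 272/3.7
= 280 + 4.11 + 3.21 + 73.51
= 360.83 mOsm/kg

360.8 mOsm/kg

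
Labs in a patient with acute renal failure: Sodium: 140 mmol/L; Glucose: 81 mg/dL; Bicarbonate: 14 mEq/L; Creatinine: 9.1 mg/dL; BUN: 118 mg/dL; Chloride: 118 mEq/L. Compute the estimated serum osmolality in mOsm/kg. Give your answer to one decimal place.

326.6 mOsm/kg

Calculated osmolality = 2·Na + glucose/18 + BUN/2.8
= 2·140 + 81/18 + 118/2.8
= 280 + 4.50 + 42.14
= 326.64 mOsm/kg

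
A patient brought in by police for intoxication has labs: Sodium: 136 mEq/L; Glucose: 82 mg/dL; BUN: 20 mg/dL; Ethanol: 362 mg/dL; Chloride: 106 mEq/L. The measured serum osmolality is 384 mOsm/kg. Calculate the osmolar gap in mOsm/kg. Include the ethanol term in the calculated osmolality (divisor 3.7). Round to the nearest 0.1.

Calculated osmolality = 2·Na + glucose/18 + BUN/2.8 + ethanol/3.7
= 2·136 + 82/18 + 20/2.8 + 362/3.7
= 272 + 4.56 + 7.14 + 97.84
= 381.54 mOsm/kg ≈ 381.5 mOsm/kg
Osmolar gap = measured − calculated = 384 − 381.5 = 2.5 mOsm/kg

2.5 mOsm/kg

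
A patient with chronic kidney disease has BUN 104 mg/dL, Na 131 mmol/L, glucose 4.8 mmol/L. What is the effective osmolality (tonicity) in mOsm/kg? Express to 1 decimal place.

266.8 mOsm/kg

Effective osmolality excludes urea (freely permeant across cell membranes):
2·Na + glucose
= 2·131 + 4.8
= 262 + 4.8
= 266.8 mOsm/kg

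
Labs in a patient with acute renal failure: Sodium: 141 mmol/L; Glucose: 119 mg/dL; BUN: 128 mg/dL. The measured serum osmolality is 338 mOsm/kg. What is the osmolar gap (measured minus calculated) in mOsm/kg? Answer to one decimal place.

Calculated osmolality = 2·Na + glucose/18 + BUN/2.8
= 2·141 + 119/18 + 128/2.8
= 282 + 6.61 + 45.71
= 334.32 mOsm/kg ≈ 334.3 mOsm/kg
Osmolar gap = measured − calculated = 338 − 334.3 = 3.7 mOsm/kg

3.7 mOsm/kg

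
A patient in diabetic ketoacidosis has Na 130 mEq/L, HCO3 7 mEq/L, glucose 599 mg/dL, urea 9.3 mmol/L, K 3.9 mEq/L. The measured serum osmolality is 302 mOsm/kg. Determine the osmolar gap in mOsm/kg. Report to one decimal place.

-0.6 mOsm/kg

Calculated osmolality = 2·Na + glucose/18 + urea
= 2·130 + 599/18 + 9.3
= 260 + 33.28 + 9.30
= 302.58 mOsm/kg ≈ 302.6 mOsm/kg
Osmolar gap = measured − calculated = 302 − 302.6 = -0.6 mOsm/kg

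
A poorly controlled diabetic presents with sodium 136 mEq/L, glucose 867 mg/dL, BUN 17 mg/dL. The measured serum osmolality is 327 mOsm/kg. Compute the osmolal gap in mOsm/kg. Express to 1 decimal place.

0.8 mOsm/kg

Calculated osmolality = 2·Na + glucose/18 + BUN/2.8
= 2·136 + 867/18 + 17/2.8
= 272 + 48.17 + 6.07
= 326.24 mOsm/kg ≈ 326.2 mOsm/kg
Osmolar gap = measured − calculated = 327 − 326.2 = 0.8 mOsm/kg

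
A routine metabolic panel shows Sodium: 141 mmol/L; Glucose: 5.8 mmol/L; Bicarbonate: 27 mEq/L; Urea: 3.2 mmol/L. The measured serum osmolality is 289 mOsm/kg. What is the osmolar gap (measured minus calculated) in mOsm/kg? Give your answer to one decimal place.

Calculated osmolality = 2·Na + glucose + urea
= 2·141 + 5.8 + 3.2
= 282 + 5.80 + 3.20
= 291 mOsm/kg ≈ 291.0 mOsm/kg
Osmolar gap = measured − calculated = 289 − 291.0 = -2.0 mOsm/kg

-2.0 mOsm/kg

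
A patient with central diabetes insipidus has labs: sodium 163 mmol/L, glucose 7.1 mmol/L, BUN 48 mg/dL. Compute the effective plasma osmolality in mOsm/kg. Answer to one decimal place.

Effective osmolality excludes urea (freely permeant across cell membranes):
2·Na + glucose
= 2·163 + 7.1
= 326 + 7.1
= 333.1 mOsm/kg

333.1 mOsm/kg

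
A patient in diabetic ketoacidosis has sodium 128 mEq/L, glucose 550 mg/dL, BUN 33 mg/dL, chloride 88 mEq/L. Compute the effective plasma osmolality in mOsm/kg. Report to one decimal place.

Effective osmolality excludes urea (freely permeant across cell membranes):
2·Na + glucose/18
= 2·128 + 550/18
= 256 + 30.56
= 286.56 mOsm/kg

286.6 mOsm/kg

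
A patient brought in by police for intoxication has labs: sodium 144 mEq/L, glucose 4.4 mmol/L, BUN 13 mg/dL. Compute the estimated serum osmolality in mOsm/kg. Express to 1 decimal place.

Calculated osmolality = 2·Na + glucose + BUN/2.8
= 2·144 + 4.4 + 13/2.8
= 288 + 4.40 + 4.64
= 297.04 mOsm/kg

297.0 mOsm/kg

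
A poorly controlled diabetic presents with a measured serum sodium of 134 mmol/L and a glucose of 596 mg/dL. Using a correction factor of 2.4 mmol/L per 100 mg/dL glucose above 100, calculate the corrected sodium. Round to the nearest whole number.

146 mmol/L

Corrected Na = measured Na + 2.4 · (glucose − 100)/100
= 134 + 2.4 · (596 − 100)/100
= 134 + 11.9
= 145.9 mmol/L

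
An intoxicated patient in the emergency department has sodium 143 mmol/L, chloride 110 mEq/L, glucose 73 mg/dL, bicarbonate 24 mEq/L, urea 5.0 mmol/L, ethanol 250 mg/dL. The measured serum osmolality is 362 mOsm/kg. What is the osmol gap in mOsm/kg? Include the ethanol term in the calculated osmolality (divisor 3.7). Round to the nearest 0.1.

Calculated osmolality = 2·Na + glucose/18 + urea + ethanol/3.7
= 2·143 + 73/18 + 5 + 250/3.7
= 286 + 4.06 + 5 + 67.57
= 362.63 mOsm/kg ≈ 362.6 mOsm/kg
Osmolar gap = measured − calculated = 362 − 362.6 = -0.6 mOsm/kg

-0.6 mOsm/kg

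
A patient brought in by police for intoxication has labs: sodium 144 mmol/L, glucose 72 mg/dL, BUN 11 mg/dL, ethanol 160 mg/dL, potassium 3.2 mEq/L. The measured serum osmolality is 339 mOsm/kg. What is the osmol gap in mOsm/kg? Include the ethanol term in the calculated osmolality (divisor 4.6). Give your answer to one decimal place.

Calculated osmolality = 2·Na + glucose/18 + BUN/2.8 + ethanol/4.6
= 2·144 + 72/18 + 11/2.8 + 160/4.6
= 288 + 4 + 3.93 + 34.78
= 330.71 mOsm/kg ≈ 330.7 mOsm/kg
Osmolar gap = measured − calculated = 339 − 330.7 = 8.3 mOsm/kg

8.3 mOsm/kg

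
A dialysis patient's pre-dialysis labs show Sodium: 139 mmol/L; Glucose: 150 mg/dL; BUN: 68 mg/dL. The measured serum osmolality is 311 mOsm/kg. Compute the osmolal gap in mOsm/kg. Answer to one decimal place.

0.4 mOsm/kg

Calculated osmolality = 2·Na + glucose/18 + BUN/2.8
= 2·139 + 150/18 + 68/2.8
= 278 + 8.33 + 24.29
= 310.62 mOsm/kg ≈ 310.6 mOsm/kg
Osmolar gap = measured − calculated = 311 − 310.6 = 0.4 mOsm/kg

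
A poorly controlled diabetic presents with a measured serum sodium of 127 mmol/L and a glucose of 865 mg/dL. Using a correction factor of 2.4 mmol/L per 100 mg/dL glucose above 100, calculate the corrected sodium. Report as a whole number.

145 mmol/L

Corrected Na = measured Na + 2.4 · (glucose − 100)/100
= 127 + 2.4 · (865 − 100)/100
= 127 + 18.4
= 145.4 mmol/L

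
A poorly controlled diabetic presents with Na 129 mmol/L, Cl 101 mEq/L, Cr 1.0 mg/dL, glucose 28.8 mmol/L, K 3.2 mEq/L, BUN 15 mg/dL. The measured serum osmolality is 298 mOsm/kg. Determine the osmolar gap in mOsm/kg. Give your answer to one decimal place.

5.8 mOsm/kg

Calculated osmolality = 2·Na + glucose + BUN/2.8
= 2·129 + 28.8 + 15/2.8
= 258 + 28.80 + 5.36
= 292.16 mOsm/kg ≈ 292.2 mOsm/kg
Osmolar gap = measured − calculated = 298 − 292.2 = 5.8 mOsm/kg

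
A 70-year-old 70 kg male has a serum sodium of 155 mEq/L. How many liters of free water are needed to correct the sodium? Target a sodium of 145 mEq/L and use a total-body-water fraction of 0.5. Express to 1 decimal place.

TBW = 0.5 · 70 = 35 L
Free water deficit = TBW · (Na/145 − 1)
= 35 · (155/145 − 1)
= 35 · 0.069
= 2.42 L

2.4 L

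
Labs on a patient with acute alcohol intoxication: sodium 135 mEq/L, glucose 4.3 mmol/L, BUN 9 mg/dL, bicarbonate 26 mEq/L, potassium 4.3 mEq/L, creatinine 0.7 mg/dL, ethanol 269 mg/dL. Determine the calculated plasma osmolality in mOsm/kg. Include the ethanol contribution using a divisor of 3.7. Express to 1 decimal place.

350.2 mOsm/kg

Calculated osmolality = 2·Na + glucose + BUN/2.8 + ethanol/3.7
= 2·135 + 4.3 + 9/2.8 + 269/3.7
= 270 + 4.30 + 3.21 + 72.70
= 350.21 mOsm/kg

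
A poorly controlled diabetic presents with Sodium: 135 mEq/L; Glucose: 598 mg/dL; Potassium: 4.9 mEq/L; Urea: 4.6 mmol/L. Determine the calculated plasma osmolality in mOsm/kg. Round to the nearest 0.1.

Calculated osmolality = 2·Na + glucose/18 + urea
= 2·135 + 598/18 + 4.6
= 270 + 33.22 + 4.60
= 307.82 mOsm/kg

307.8 mOsm/kg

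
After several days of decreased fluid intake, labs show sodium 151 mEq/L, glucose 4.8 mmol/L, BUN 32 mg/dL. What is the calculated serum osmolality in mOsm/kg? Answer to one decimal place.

Calculated osmolality = 2·Na + glucose + BUN/2.8
= 2·151 + 4.8 + 32/2.8
= 302 + 4.80 + 11.43
= 318.23 mOsm/kg

318.2 mOsm/kg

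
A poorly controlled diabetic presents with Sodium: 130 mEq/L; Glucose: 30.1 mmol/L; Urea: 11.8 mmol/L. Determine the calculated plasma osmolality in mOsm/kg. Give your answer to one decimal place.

Calculated osmolality = 2·Na + glucose + urea
= 2·130 + 30.1 + 11.8
= 260 + 30.10 + 11.80
= 301.9 mOsm/kg

301.9 mOsm/kg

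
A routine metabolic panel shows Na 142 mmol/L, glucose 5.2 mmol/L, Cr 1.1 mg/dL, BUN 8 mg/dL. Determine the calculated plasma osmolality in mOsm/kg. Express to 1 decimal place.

Calculated osmolality = 2·Na + glucose + BUN/2.8
= 2·142 + 5.2 + 8/2.8
= 284 + 5.20 + 2.86
= 292.06 mOsm/kg

292.1 mOsm/kg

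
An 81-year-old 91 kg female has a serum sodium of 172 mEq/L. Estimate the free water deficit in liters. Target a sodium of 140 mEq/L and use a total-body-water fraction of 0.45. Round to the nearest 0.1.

9.4 L

TBW = 0.45 · 91 = 40.95 L
Free water deficit = TBW · (Na/140 − 1)
= 40.95 · (172/140 − 1)
= 40.95 · 0.2286
= 9.36 L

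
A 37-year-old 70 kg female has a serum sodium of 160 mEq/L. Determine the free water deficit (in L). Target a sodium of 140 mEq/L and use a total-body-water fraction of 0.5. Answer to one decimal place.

TBW = 0.5 · 70 = 35 L
Free water deficit = TBW · (Na/140 − 1)
= 35 · (160/140 − 1)
= 35 · 0.1429
= 5 L

5.0 L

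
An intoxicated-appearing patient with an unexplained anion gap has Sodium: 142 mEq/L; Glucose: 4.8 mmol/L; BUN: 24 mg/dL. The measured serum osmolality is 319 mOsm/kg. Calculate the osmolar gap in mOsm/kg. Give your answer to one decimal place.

Calculated osmolality = 2·Na + glucose + BUN/2.8
= 2·142 + 4.8 + 24/2.8
= 284 + 4.80 + 8.57
= 297.37 mOsm/kg ≈ 297.4 mOsm/kg
Osmolar gap = measured − calculated = 319 − 297.4 = 21.6 mOsm/kg

21.6 mOsm/kg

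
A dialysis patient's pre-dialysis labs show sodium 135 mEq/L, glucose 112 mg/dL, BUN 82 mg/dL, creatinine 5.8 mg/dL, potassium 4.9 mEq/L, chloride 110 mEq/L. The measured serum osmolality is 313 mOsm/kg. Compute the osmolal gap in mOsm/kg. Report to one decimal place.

7.5 mOsm/kg

Calculated osmolality = 2·Na + glucose/18 + BUN/2.8
= 2·135 + 112/18 + 82/2.8
= 270 + 6.22 + 29.29
= 305.51 mOsm/kg ≈ 305.5 mOsm/kg
Osmolar gap = measured − calculated = 313 − 305.5 = 7.5 mOsm/kg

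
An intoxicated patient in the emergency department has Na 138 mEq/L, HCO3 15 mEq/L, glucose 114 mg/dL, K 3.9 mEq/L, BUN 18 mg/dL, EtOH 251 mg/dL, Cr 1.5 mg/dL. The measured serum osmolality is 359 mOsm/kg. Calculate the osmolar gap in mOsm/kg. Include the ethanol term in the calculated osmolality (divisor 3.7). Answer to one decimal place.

2.4 mOsm/kg

Calculated osmolality = 2·Na + glucose/18 + BUN/2.8 + ethanol/3.7
= 2·138 + 114/18 + 18/2.8 + 251/3.7
= 276 + 6.33 + 6.43 + 67.84
= 356.6 mOsm/kg ≈ 356.6 mOsm/kg
Osmolar gap = measured − calculated = 359 − 356.6 = 2.4 mOsm/kg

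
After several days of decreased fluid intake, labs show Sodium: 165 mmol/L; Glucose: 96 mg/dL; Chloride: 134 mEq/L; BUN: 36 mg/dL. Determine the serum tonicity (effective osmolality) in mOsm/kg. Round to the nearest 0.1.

335.3 mOsm/kg

Effective osmolality excludes urea (freely permeant across cell membranes):
2·Na + glucose/18
= 2·165 + 96/18
= 330 + 5.33
= 335.33 mOsm/kg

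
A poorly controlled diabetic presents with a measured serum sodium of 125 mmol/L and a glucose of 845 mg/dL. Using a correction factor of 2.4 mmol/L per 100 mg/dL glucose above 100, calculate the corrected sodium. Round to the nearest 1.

143 mmol/L

Corrected Na = measured Na + 2.4 · (glucose − 100)/100
= 125 + 2.4 · (845 − 100)/100
= 125 + 17.9
= 142.9 mmol/L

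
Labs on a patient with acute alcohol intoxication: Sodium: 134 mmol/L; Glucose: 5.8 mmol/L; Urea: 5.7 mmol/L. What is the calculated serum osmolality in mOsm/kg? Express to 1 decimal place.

279.5 mOsm/kg

Calculated osmolality = 2·Na + glucose + urea
= 2·134 + 5.8 + 5.7
= 268 + 5.80 + 5.70
= 279.5 mOsm/kg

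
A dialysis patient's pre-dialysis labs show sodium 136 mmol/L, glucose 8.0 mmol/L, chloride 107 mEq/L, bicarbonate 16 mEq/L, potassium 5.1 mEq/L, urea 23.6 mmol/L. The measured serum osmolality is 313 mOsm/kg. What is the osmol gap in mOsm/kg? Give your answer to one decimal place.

9.4 mOsm/kg

Calculated osmolality = 2·Na + glucose + urea
= 2·136 + 8 + 23.6
= 272 + 8 + 23.60
= 303.6 mOsm/kg ≈ 303.6 mOsm/kg
Osmolar gap = measured − calculated = 313 − 303.6 = 9.4 mOsm/kg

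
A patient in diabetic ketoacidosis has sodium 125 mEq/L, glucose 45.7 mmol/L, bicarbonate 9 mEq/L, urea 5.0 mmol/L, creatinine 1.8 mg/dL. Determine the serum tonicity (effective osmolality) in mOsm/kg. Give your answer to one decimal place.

295.7 mOsm/kg

Effective osmolality excludes urea (freely permeant across cell membranes):
2·Na + glucose
= 2·125 + 45.7
= 250 + 45.7
= 295.7 mOsm/kg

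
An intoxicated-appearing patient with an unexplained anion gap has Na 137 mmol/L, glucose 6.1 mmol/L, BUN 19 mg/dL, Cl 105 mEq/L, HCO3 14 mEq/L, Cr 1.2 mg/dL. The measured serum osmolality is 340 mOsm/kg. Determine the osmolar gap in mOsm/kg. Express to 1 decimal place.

Calculated osmolality = 2·Na + glucose + BUN/2.8
= 2·137 + 6.1 + 19/2.8
= 274 + 6.10 + 6.79
= 286.89 mOsm/kg ≈ 286.9 mOsm/kg
Osmolar gap = measured − calculated = 340 − 286.9 = 53.1 mOsm/kg

53.1 mOsm/kg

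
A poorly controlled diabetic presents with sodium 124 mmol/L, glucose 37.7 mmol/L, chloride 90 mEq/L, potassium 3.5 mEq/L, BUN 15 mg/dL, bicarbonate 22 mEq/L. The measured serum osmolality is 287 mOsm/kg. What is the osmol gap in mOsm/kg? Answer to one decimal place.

-4.1 mOsm/kg

Calculated osmolality = 2·Na + glucose + BUN/2.8
= 2·124 + 37.7 + 15/2.8
= 248 + 37.70 + 5.36
= 291.06 mOsm/kg ≈ 291.1 mOsm/kg
Osmolar gap = measured − calculated = 287 − 291.1 = -4.1 mOsm/kg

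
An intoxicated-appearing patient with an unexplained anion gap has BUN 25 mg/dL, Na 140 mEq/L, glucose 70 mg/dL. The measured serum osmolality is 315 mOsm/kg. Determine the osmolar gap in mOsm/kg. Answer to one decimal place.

22.2 mOsm/kg

Calculated osmolality = 2·Na + glucose/18 + BUN/2.8
= 2·140 + 70/18 + 25/2.8
= 280 + 3.89 + 8.93
= 292.82 mOsm/kg ≈ 292.8 mOsm/kg
Osmolar gap = measured − calculated = 315 − 292.8 = 22.2 mOsm/kg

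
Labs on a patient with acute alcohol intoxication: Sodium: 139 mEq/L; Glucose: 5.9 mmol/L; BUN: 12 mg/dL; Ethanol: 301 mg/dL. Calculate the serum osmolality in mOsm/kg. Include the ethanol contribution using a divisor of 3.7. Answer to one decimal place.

369.5 mOsm/kg

Calculated osmolality = 2·Na + glucose + BUN/2.8 + ethanol/3.7
= 2·139 + 5.9 + 12/2.8 + 301/3.7
= 278 + 5.90 + 4.29 + 81.35
= 369.54 mOsm/kg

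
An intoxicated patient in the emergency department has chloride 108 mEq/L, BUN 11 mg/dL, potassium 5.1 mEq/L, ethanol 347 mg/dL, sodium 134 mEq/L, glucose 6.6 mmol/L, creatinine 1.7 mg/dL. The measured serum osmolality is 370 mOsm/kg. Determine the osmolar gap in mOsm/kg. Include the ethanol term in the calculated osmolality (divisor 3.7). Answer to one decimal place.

Calculated osmolality = 2·Na + glucose + BUN/2.8 + ethanol/3.7
= 2·134 + 6.6 + 11/2.8 + 347/3.7
= 268 + 6.60 + 3.93 + 93.78
= 372.31 mOsm/kg ≈ 372.3 mOsm/kg
Osmolar gap = measured − calculated = 370 − 372.3 = -2.3 mOsm/kg

-2.3 mOsm/kg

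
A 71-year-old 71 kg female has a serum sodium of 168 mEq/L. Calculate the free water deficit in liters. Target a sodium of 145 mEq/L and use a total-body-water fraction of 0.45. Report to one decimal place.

TBW = 0.45 · 71 = 31.95 L
Free water deficit = TBW · (Na/145 − 1)
= 31.95 · (168/145 − 1)
= 31.95 · 0.1586
= 5.07 L

5.1 L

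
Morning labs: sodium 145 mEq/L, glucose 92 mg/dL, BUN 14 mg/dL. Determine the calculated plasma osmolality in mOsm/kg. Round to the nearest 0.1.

Calculated osmolality = 2·Na + glucose/18 + BUN/2.8
= 2·145 + 92/18 + 14/2.8
= 290 + 5.11 + 5
= 300.11 mOsm/kg

300.1 mOsm/kg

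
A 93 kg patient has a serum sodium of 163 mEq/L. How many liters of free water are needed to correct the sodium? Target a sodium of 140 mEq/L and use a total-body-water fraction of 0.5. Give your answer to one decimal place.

7.6 L

TBW = 0.5 · 93 = 46.5 L
Free water deficit = TBW · (Na/140 − 1)
= 46.5 · (163/140 − 1)
= 46.5 · 0.1643
= 7.64 L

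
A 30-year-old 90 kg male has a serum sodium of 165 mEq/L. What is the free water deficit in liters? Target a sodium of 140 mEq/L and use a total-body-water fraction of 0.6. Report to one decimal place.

9.6 L

TBW = 0.6 · 90 = 54 L
Free water deficit = TBW · (Na/140 − 1)
= 54 · (165/140 − 1)
= 54 · 0.1786
= 9.64 L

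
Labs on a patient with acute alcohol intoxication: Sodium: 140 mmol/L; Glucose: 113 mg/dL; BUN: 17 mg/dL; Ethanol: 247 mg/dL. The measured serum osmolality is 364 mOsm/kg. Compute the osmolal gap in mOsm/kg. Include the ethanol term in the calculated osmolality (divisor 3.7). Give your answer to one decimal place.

4.9 mOsm/kg

Calculated osmolality = 2·Na + glucose/18 + BUN/2.8 + ethanol/3.7
= 2·140 + 113/18 + 17/2.8 + 247/3.7
= 280 + 6.28 + 6.07 + 66.76
= 359.11 mOsm/kg ≈ 359.1 mOsm/kg
Osmolar gap = measured − calculated = 364 − 359.1 = 4.9 mOsm/kg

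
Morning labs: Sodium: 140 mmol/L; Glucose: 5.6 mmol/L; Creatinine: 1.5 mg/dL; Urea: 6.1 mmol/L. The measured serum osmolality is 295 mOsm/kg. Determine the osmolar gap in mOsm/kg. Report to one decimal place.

3.3 mOsm/kg

Calculated osmolality = 2·Na + glucose + urea
= 2·140 + 5.6 + 6.1
= 280 + 5.60 + 6.10
= 291.7 mOsm/kg ≈ 291.7 mOsm/kg
Osmolar gap = measured − calculated = 295 − 291.7 = 3.3 mOsm/kg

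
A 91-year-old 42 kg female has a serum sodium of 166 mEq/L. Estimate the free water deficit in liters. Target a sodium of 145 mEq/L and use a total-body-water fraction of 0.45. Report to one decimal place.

2.7 L

TBW = 0.45 · 42 = 18.9 L
Free water deficit = TBW · (Na/145 − 1)
= 18.9 · (166/145 − 1)
= 18.9 · 0.1448
= 2.74 L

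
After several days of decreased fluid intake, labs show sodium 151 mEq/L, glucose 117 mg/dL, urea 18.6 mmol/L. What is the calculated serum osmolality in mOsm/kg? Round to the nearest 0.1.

327.1 mOsm/kg

Calculated osmolality = 2·Na + glucose/18 + urea
= 2·151 + 117/18 + 18.6
= 302 + 6.50 + 18.60
= 327.1 mOsm/kg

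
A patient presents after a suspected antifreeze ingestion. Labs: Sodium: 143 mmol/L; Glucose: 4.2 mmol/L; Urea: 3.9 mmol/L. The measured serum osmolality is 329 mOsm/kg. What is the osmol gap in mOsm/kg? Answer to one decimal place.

Calculated osmolality = 2·Na + glucose + urea
= 2·143 + 4.2 + 3.9
= 286 + 4.20 + 3.90
= 294.1 mOsm/kg ≈ 294.1 mOsm/kg
Osmolar gap = measured − calculated = 329 − 294.1 = 34.9 mOsm/kg

34.9 mOsm/kg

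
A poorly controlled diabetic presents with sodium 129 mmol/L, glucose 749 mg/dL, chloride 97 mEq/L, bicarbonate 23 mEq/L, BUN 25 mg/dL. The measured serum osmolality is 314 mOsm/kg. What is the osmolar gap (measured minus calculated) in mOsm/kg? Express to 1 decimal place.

Calculated osmolality = 2·Na + glucose/18 + BUN/2.8
= 2·129 + 749/18 + 25/2.8
= 258 + 41.61 + 8.93
= 308.54 mOsm/kg ≈ 308.5 mOsm/kg
Osmolar gap = measured − calculated = 314 − 308.5 = 5.5 mOsm/kg

5.5 mOsm/kg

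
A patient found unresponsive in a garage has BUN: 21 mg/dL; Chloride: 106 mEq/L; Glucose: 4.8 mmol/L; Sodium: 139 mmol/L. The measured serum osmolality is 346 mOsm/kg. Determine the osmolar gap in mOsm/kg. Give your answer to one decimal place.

55.7 mOsm/kg

Calculated osmolality = 2·Na + glucose + BUN/2.8
= 2·139 + 4.8 + 21/2.8
= 278 + 4.80 + 7.50
= 290.3 mOsm/kg ≈ 290.3 mOsm/kg
Osmolar gap = measured − calculated = 346 − 290.3 = 55.7 mOsm/kg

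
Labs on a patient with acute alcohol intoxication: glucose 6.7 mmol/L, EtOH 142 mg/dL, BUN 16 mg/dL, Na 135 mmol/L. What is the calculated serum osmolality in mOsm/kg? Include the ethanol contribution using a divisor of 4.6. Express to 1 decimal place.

313.3 mOsm/kg

Calculated osmolality = 2·Na + glucose + BUN/2.8 + ethanol/4.6
= 2·135 + 6.7 + 16/2.8 + 142/4.6
= 270 + 6.70 + 5.71 + 30.87
= 313.28 mOsm/kg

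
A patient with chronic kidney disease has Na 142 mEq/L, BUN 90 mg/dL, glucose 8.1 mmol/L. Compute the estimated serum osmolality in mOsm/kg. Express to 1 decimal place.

Calculated osmolality = 2·Na + glucose + BUN/2.8
= 2·142 + 8.1 + 90/2.8
= 284 + 8.10 + 32.14
= 324.24 mOsm/kg

324.2 mOsm/kg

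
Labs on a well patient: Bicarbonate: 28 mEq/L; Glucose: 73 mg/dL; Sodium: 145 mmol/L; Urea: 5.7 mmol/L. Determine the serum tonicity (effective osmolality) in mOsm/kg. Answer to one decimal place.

Effective osmolality excludes urea (freely permeant across cell membranes):
2·Na + glucose/18
= 2·145 + 73/18
= 290 + 4.06
= 294.06 mOsm/kg

294.1 mOsm/kg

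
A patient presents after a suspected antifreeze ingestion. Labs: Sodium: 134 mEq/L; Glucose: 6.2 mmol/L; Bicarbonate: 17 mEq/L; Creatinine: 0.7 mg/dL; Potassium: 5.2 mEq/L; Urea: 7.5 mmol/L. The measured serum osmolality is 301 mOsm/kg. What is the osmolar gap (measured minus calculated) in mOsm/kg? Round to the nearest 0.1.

19.3 mOsm/kg

Calculated osmolality = 2·Na + glucose + urea
= 2·134 + 6.2 + 7.5
= 268 + 6.20 + 7.50
= 281.7 mOsm/kg ≈ 281.7 mOsm/kg
Osmolar gap = measured − calculated = 301 − 281.7 = 19.3 mOsm/kg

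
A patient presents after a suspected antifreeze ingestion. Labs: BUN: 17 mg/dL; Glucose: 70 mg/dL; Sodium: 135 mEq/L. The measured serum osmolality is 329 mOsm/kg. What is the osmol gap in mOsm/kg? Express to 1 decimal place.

Calculated osmolality = 2·Na + glucose/18 + BUN/2.8
= 2·135 + 70/18 + 17/2.8
= 270 + 3.89 + 6.07
= 279.96 mOsm/kg ≈ 280.0 mOsm/kg
Osmolar gap = measured − calculated = 329 − 280.0 = 49.0 mOsm/kg

49.0 mOsm/kg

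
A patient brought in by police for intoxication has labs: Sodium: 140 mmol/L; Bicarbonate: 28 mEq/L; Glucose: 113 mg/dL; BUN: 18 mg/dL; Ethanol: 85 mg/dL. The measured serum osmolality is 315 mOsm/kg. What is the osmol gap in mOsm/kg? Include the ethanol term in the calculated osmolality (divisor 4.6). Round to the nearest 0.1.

Calculated osmolality = 2·Na + glucose/18 + BUN/2.8 + ethanol/4.6
= 2·140 + 113/18 + 18/2.8 + 85/4.6
= 280 + 6.28 + 6.43 + 18.48
= 311.19 mOsm/kg ≈ 311.2 mOsm/kg
Osmolar gap = measured − calculated = 315 − 311.2 = 3.8 mOsm/kg

3.8 mOsm/kg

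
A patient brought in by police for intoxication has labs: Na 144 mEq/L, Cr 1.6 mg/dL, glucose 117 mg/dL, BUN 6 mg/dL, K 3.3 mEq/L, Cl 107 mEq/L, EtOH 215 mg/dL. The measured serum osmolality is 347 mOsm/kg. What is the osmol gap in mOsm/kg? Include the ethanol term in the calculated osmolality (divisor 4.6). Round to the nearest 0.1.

Calculated osmolality = 2·Na + glucose/18 + BUN/2.8 + ethanol/4.6
= 2·144 + 117/18 + 6/2.8 + 215/4.6
= 288 + 6.50 + 2.14 + 46.74
= 343.38 mOsm/kg ≈ 343.4 mOsm/kg
Osmolar gap = measured − calculated = 347 − 343.4 = 3.6 mOsm/kg

3.6 mOsm/kg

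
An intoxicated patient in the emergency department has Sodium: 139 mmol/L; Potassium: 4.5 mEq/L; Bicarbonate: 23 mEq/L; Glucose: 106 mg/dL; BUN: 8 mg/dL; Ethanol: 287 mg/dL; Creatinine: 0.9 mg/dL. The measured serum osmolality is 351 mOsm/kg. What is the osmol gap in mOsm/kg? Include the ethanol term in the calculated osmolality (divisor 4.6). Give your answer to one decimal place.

1.9 mOsm/kg

Calculated osmolality = 2·Na + glucose/18 + BUN/2.8 + ethanol/4.6
= 2·139 + 106/18 + 8/2.8 + 287/4.6
= 278 + 5.89 + 2.86 + 62.39
= 349.14 mOsm/kg ≈ 349.1 mOsm/kg
Osmolar gap = measured − calculated = 351 − 349.1 = 1.9 mOsm/kg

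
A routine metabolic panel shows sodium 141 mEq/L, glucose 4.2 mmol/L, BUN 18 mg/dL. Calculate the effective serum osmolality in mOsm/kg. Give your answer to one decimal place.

Effective osmolality excludes urea (freely permeant across cell membranes):
2·Na + glucose
= 2·141 + 4.2
= 282 + 4.2
= 286.2 mOsm/kg

286.2 mOsm/kg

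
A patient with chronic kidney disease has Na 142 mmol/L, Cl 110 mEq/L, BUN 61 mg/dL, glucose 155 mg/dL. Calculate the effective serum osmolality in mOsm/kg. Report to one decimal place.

292.6 mOsm/kg

Effective osmolality excludes urea (freely permeant across cell membranes):
2·Na + glucose/18
= 2·142 + 155/18
= 284 + 8.61
= 292.61 mOsm/kg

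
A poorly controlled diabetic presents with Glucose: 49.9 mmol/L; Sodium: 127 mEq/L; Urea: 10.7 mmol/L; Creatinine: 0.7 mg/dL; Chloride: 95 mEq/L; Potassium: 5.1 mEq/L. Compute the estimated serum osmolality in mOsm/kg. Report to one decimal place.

314.6 mOsm/kg

Calculated osmolality = 2·Na + glucose + urea
= 2·127 + 49.9 + 10.7
= 254 + 49.90 + 10.70
= 314.6 mOsm/kg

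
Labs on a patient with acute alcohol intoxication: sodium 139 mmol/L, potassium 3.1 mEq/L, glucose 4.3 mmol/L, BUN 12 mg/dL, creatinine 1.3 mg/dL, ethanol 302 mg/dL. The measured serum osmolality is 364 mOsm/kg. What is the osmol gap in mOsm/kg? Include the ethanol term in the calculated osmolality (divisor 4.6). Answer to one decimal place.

11.8 mOsm/kg

Calculated osmolality = 2·Na + glucose + BUN/2.8 + ethanol/4.6
= 2·139 + 4.3 + 12/2.8 + 302/4.6
= 278 + 4.30 + 4.29 + 65.65
= 352.24 mOsm/kg ≈ 352.2 mOsm/kg
Osmolar gap = measured − calculated = 364 − 352.2 = 11.8 mOsm/kg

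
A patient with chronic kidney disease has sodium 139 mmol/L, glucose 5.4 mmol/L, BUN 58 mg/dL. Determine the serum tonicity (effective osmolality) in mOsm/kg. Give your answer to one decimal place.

283.4 mOsm/kg

Effective osmolality excludes urea (freely permeant across cell membranes):
2·Na + glucose
= 2·139 + 5.4
= 278 + 5.4
= 283.4 mOsm/kg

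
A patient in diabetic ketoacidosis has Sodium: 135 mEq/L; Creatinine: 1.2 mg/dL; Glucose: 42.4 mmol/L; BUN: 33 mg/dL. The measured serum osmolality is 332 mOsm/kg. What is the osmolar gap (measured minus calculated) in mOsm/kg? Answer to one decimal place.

7.8 mOsm/kg

Calculated osmolality = 2·Na + glucose + BUN/2.8
= 2·135 + 42.4 + 33/2.8
= 270 + 42.40 + 11.79
= 324.19 mOsm/kg ≈ 324.2 mOsm/kg
Osmolar gap = measured − calculated = 332 − 324.2 = 7.8 mOsm/kg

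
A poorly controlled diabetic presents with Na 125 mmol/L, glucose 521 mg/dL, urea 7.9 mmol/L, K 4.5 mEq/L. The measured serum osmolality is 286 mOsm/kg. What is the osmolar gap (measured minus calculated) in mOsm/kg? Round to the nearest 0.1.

-0.8 mOsm/kg

Calculated osmolality = 2·Na + glucose/18 + urea
= 2·125 + 521/18 + 7.9
= 250 + 28.94 + 7.90
= 286.84 mOsm/kg ≈ 286.8 mOsm/kg
Osmolar gap = measured − calculated = 286 − 286.8 = -0.8 mOsm/kg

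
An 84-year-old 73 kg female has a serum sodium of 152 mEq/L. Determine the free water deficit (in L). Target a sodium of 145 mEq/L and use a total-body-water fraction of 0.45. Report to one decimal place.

1.6 L

TBW = 0.45 · 73 = 32.85 L
Free water deficit = TBW · (Na/145 − 1)
= 32.85 · (152/145 − 1)
= 32.85 · 0.0483
= 1.59 L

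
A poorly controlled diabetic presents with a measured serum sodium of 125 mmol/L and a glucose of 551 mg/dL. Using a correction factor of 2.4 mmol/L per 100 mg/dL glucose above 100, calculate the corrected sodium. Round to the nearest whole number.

136 mmol/L

Corrected Na = measured Na + 2.4 · (glucose − 100)/100
= 125 + 2.4 · (551 − 100)/100
= 125 + 10.8
= 135.8 mmol/L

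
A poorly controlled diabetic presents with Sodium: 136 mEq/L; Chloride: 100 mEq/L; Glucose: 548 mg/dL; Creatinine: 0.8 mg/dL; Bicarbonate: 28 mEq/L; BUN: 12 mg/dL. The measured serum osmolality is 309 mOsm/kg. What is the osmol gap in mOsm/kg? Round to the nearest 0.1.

Calculated osmolality = 2·Na + glucose/18 + BUN/2.8
= 2·136 + 548/18 + 12/2.8
= 272 + 30.44 + 4.29
= 306.73 mOsm/kg ≈ 306.7 mOsm/kg
Osmolar gap = measured − calculated = 309 − 306.7 = 2.3 mOsm/kg

2.3 mOsm/kg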